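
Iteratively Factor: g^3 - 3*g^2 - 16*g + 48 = (g - 4)*(g^2 + g - 12) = (g - 4)*(g - 3)*(g + 4)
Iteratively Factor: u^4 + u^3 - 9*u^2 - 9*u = (u + 3)*(u^3 - 2*u^2 - 3*u) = u*(u + 3)*(u^2 - 2*u - 3) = u*(u + 1)*(u + 3)*(u - 3)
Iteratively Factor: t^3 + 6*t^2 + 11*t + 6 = (t + 1)*(t^2 + 5*t + 6) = (t + 1)*(t + 3)*(t + 2)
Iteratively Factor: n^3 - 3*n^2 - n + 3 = (n + 1)*(n^2 - 4*n + 3) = (n - 1)*(n + 1)*(n - 3)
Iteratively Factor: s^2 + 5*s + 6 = (s + 3)*(s + 2)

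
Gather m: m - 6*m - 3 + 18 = 15 - 5*m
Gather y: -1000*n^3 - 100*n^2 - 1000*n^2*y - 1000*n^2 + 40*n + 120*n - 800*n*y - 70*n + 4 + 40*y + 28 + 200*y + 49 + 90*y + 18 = -1000*n^3 - 1100*n^2 + 90*n + y*(-1000*n^2 - 800*n + 330) + 99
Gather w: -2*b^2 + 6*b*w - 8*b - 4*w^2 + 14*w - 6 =-2*b^2 - 8*b - 4*w^2 + w*(6*b + 14) - 6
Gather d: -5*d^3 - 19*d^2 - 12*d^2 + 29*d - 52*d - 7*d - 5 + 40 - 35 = -5*d^3 - 31*d^2 - 30*d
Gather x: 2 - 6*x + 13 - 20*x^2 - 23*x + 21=-20*x^2 - 29*x + 36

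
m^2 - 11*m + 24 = (m - 8)*(m - 3)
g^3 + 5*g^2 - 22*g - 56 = (g - 4)*(g + 2)*(g + 7)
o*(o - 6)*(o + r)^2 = o^4 + 2*o^3*r - 6*o^3 + o^2*r^2 - 12*o^2*r - 6*o*r^2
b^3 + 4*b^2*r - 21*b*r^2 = b*(b - 3*r)*(b + 7*r)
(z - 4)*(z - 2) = z^2 - 6*z + 8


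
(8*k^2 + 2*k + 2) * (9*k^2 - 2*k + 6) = 72*k^4 + 2*k^3 + 62*k^2 + 8*k + 12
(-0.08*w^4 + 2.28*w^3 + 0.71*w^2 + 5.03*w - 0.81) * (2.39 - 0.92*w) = 0.0736*w^5 - 2.2888*w^4 + 4.796*w^3 - 2.9307*w^2 + 12.7669*w - 1.9359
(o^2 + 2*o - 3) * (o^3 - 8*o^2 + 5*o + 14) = o^5 - 6*o^4 - 14*o^3 + 48*o^2 + 13*o - 42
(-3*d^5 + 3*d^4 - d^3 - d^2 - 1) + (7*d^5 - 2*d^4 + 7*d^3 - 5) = 4*d^5 + d^4 + 6*d^3 - d^2 - 6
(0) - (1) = -1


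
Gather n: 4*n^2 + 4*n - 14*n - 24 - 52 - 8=4*n^2 - 10*n - 84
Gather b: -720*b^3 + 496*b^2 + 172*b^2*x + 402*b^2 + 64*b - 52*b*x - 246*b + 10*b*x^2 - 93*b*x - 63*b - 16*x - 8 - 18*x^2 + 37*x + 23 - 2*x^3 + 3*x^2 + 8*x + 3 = -720*b^3 + b^2*(172*x + 898) + b*(10*x^2 - 145*x - 245) - 2*x^3 - 15*x^2 + 29*x + 18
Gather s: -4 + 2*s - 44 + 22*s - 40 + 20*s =44*s - 88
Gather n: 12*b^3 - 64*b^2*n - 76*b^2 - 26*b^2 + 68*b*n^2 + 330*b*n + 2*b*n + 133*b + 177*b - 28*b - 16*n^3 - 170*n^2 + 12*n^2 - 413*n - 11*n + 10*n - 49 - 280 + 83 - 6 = 12*b^3 - 102*b^2 + 282*b - 16*n^3 + n^2*(68*b - 158) + n*(-64*b^2 + 332*b - 414) - 252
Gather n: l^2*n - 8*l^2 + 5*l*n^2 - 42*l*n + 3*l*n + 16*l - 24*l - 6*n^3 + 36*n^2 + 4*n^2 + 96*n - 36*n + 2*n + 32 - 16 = -8*l^2 - 8*l - 6*n^3 + n^2*(5*l + 40) + n*(l^2 - 39*l + 62) + 16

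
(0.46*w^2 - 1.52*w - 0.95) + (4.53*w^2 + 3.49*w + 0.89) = 4.99*w^2 + 1.97*w - 0.0599999999999999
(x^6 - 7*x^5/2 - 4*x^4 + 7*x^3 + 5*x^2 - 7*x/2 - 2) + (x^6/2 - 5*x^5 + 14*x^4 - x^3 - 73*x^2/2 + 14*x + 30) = 3*x^6/2 - 17*x^5/2 + 10*x^4 + 6*x^3 - 63*x^2/2 + 21*x/2 + 28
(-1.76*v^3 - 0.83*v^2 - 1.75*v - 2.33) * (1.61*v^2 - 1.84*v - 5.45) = -2.8336*v^5 + 1.9021*v^4 + 8.3017*v^3 + 3.9922*v^2 + 13.8247*v + 12.6985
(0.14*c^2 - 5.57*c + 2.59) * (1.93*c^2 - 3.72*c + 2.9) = 0.2702*c^4 - 11.2709*c^3 + 26.1251*c^2 - 25.7878*c + 7.511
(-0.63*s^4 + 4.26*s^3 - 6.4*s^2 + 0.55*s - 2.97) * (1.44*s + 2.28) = -0.9072*s^5 + 4.698*s^4 + 0.496799999999999*s^3 - 13.8*s^2 - 3.0228*s - 6.7716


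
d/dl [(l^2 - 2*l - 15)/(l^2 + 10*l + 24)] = 6*(2*l^2 + 13*l + 17)/(l^4 + 20*l^3 + 148*l^2 + 480*l + 576)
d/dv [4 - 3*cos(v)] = 3*sin(v)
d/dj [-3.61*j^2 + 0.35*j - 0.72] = 0.35 - 7.22*j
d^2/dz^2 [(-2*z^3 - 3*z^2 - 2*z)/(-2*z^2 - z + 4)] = 8*(5*z^3 + 12*z^2 + 36*z + 14)/(8*z^6 + 12*z^5 - 42*z^4 - 47*z^3 + 84*z^2 + 48*z - 64)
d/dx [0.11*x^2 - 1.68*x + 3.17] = 0.22*x - 1.68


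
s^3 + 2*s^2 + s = s*(s + 1)^2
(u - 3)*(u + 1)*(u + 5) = u^3 + 3*u^2 - 13*u - 15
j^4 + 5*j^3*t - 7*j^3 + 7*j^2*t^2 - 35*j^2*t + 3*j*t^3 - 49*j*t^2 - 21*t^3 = (j - 7)*(j + t)^2*(j + 3*t)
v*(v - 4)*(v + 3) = v^3 - v^2 - 12*v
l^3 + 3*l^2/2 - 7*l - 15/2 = (l - 5/2)*(l + 1)*(l + 3)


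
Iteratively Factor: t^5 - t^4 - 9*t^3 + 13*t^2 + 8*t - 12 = (t + 3)*(t^4 - 4*t^3 + 3*t^2 + 4*t - 4) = (t - 2)*(t + 3)*(t^3 - 2*t^2 - t + 2) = (t - 2)*(t - 1)*(t + 3)*(t^2 - t - 2) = (t - 2)^2*(t - 1)*(t + 3)*(t + 1)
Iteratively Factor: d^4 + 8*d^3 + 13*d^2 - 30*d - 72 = (d + 4)*(d^3 + 4*d^2 - 3*d - 18) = (d + 3)*(d + 4)*(d^2 + d - 6) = (d - 2)*(d + 3)*(d + 4)*(d + 3)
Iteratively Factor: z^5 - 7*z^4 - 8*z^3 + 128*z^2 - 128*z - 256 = (z - 4)*(z^4 - 3*z^3 - 20*z^2 + 48*z + 64) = (z - 4)*(z + 4)*(z^3 - 7*z^2 + 8*z + 16) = (z - 4)*(z + 1)*(z + 4)*(z^2 - 8*z + 16) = (z - 4)^2*(z + 1)*(z + 4)*(z - 4)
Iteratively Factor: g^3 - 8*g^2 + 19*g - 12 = (g - 1)*(g^2 - 7*g + 12) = (g - 4)*(g - 1)*(g - 3)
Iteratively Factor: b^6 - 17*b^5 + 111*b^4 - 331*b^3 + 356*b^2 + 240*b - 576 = (b - 4)*(b^5 - 13*b^4 + 59*b^3 - 95*b^2 - 24*b + 144) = (b - 4)^2*(b^4 - 9*b^3 + 23*b^2 - 3*b - 36) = (b - 4)^2*(b + 1)*(b^3 - 10*b^2 + 33*b - 36) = (b - 4)^3*(b + 1)*(b^2 - 6*b + 9) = (b - 4)^3*(b - 3)*(b + 1)*(b - 3)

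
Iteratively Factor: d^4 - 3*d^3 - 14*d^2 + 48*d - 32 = (d - 1)*(d^3 - 2*d^2 - 16*d + 32) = (d - 1)*(d + 4)*(d^2 - 6*d + 8) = (d - 2)*(d - 1)*(d + 4)*(d - 4)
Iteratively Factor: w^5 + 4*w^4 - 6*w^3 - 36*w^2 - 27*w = (w - 3)*(w^4 + 7*w^3 + 15*w^2 + 9*w) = (w - 3)*(w + 3)*(w^3 + 4*w^2 + 3*w) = (w - 3)*(w + 1)*(w + 3)*(w^2 + 3*w) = w*(w - 3)*(w + 1)*(w + 3)*(w + 3)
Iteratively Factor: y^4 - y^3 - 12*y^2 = (y - 4)*(y^3 + 3*y^2) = (y - 4)*(y + 3)*(y^2) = y*(y - 4)*(y + 3)*(y)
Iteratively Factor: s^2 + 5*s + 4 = (s + 1)*(s + 4)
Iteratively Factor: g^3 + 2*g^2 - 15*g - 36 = (g + 3)*(g^2 - g - 12) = (g + 3)^2*(g - 4)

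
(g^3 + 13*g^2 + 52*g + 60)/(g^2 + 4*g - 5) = (g^2 + 8*g + 12)/(g - 1)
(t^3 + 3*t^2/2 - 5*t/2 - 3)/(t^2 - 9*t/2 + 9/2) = (t^2 + 3*t + 2)/(t - 3)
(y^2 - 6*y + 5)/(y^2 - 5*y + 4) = (y - 5)/(y - 4)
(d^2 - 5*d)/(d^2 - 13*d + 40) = d/(d - 8)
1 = 1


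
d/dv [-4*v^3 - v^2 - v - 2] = -12*v^2 - 2*v - 1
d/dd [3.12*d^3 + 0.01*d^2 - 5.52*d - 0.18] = 9.36*d^2 + 0.02*d - 5.52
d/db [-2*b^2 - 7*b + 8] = -4*b - 7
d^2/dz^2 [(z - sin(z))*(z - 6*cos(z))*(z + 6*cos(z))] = z^2*sin(z) - 4*z*cos(z) + 72*z*cos(2*z) + 6*z - 11*sin(z) + 72*sin(2*z) - 81*sin(3*z)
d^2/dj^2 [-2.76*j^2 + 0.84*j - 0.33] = -5.52000000000000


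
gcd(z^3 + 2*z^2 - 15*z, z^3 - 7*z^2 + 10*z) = z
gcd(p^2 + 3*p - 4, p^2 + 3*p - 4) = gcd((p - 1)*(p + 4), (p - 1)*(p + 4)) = p^2 + 3*p - 4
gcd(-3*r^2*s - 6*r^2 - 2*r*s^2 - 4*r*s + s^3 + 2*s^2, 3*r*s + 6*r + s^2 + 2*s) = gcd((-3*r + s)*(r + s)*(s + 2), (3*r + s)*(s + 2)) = s + 2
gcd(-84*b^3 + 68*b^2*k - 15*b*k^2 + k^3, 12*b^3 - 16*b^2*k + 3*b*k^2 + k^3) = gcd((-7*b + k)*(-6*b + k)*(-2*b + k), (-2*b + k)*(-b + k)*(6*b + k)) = 2*b - k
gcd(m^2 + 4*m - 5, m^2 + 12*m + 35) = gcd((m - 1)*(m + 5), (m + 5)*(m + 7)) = m + 5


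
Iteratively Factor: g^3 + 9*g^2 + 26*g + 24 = (g + 4)*(g^2 + 5*g + 6) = (g + 3)*(g + 4)*(g + 2)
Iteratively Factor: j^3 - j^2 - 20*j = (j - 5)*(j^2 + 4*j) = j*(j - 5)*(j + 4)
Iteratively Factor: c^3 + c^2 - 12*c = (c)*(c^2 + c - 12) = c*(c + 4)*(c - 3)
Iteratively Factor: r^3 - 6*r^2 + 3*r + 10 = (r + 1)*(r^2 - 7*r + 10) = (r - 2)*(r + 1)*(r - 5)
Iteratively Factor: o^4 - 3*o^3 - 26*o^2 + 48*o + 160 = (o + 2)*(o^3 - 5*o^2 - 16*o + 80) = (o - 5)*(o + 2)*(o^2 - 16) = (o - 5)*(o - 4)*(o + 2)*(o + 4)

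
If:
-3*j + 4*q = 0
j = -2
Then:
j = -2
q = -3/2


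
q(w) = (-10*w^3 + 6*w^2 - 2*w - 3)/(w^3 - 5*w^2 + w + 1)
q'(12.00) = 0.85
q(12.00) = -16.10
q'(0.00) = 1.00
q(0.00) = -3.00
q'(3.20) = 18.65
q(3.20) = 19.37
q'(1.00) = -3.50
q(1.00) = 4.50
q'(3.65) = 37.30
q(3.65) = 31.24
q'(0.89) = -9.92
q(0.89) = 5.18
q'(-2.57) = 0.78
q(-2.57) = -4.10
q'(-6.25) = 0.35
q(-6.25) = -6.04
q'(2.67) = 10.19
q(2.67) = 12.05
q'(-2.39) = 0.82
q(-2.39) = -3.96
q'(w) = (-30*w^2 + 12*w - 2)/(w^3 - 5*w^2 + w + 1) + (-3*w^2 + 10*w - 1)*(-10*w^3 + 6*w^2 - 2*w - 3)/(w^3 - 5*w^2 + w + 1)^2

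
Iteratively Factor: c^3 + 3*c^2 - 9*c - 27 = (c + 3)*(c^2 - 9) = (c - 3)*(c + 3)*(c + 3)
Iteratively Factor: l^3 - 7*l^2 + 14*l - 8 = (l - 4)*(l^2 - 3*l + 2) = (l - 4)*(l - 2)*(l - 1)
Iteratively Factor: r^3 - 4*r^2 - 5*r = (r)*(r^2 - 4*r - 5) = r*(r - 5)*(r + 1)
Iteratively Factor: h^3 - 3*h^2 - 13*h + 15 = (h + 3)*(h^2 - 6*h + 5) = (h - 5)*(h + 3)*(h - 1)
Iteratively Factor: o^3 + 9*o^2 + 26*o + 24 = (o + 3)*(o^2 + 6*o + 8) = (o + 3)*(o + 4)*(o + 2)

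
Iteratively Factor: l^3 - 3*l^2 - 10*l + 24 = (l + 3)*(l^2 - 6*l + 8) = (l - 4)*(l + 3)*(l - 2)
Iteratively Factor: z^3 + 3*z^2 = (z)*(z^2 + 3*z) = z^2*(z + 3)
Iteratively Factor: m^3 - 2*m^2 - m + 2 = (m - 2)*(m^2 - 1) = (m - 2)*(m - 1)*(m + 1)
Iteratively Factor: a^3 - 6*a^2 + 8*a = (a - 4)*(a^2 - 2*a) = (a - 4)*(a - 2)*(a)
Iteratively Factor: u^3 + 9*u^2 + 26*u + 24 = (u + 2)*(u^2 + 7*u + 12) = (u + 2)*(u + 3)*(u + 4)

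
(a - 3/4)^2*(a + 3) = a^3 + 3*a^2/2 - 63*a/16 + 27/16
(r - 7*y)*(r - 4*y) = r^2 - 11*r*y + 28*y^2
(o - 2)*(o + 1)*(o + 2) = o^3 + o^2 - 4*o - 4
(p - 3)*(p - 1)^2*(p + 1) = p^4 - 4*p^3 + 2*p^2 + 4*p - 3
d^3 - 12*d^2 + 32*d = d*(d - 8)*(d - 4)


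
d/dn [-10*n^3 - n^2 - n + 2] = -30*n^2 - 2*n - 1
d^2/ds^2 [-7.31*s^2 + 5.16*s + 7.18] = -14.6200000000000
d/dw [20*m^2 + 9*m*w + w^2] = 9*m + 2*w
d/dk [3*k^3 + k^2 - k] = 9*k^2 + 2*k - 1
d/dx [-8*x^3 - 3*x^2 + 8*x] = -24*x^2 - 6*x + 8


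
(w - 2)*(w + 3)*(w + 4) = w^3 + 5*w^2 - 2*w - 24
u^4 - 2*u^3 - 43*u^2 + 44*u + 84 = (u - 7)*(u - 2)*(u + 1)*(u + 6)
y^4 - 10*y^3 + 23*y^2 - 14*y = y*(y - 7)*(y - 2)*(y - 1)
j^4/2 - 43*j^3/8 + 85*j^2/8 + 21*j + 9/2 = (j/2 + 1/2)*(j - 6)^2*(j + 1/4)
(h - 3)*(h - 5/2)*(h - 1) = h^3 - 13*h^2/2 + 13*h - 15/2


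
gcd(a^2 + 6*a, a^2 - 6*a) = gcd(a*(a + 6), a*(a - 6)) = a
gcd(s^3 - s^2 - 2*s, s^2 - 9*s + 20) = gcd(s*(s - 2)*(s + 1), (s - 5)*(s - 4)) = 1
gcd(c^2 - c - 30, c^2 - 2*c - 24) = c - 6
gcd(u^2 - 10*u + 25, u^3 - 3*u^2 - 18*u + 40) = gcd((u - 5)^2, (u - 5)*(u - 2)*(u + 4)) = u - 5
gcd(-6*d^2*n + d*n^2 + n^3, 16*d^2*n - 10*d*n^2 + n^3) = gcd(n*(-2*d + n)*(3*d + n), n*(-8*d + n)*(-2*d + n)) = 2*d*n - n^2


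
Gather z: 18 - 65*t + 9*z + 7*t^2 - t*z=7*t^2 - 65*t + z*(9 - t) + 18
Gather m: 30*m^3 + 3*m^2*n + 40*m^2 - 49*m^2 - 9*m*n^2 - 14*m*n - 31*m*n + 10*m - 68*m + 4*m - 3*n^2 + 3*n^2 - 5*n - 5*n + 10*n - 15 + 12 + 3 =30*m^3 + m^2*(3*n - 9) + m*(-9*n^2 - 45*n - 54)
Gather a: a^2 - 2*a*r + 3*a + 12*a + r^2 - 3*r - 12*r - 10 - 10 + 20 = a^2 + a*(15 - 2*r) + r^2 - 15*r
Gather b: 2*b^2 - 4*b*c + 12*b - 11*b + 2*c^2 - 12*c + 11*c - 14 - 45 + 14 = 2*b^2 + b*(1 - 4*c) + 2*c^2 - c - 45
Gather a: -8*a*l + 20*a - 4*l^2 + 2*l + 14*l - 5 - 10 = a*(20 - 8*l) - 4*l^2 + 16*l - 15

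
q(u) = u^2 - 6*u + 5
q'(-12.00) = -30.00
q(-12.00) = 221.00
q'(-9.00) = -24.00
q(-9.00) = 140.00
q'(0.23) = -5.54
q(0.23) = 3.67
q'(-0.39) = -6.78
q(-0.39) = 7.49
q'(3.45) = 0.90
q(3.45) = -3.80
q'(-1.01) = -8.02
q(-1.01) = 12.08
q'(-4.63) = -15.26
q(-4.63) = 54.22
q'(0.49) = -5.02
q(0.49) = 2.30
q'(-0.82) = -7.64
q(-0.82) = 10.59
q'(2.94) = -0.12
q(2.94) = -4.00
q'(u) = 2*u - 6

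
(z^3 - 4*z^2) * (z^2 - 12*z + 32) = z^5 - 16*z^4 + 80*z^3 - 128*z^2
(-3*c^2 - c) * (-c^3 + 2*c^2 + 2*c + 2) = 3*c^5 - 5*c^4 - 8*c^3 - 8*c^2 - 2*c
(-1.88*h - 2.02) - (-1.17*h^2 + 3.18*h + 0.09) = 1.17*h^2 - 5.06*h - 2.11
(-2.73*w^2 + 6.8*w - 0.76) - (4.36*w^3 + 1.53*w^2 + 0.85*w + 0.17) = -4.36*w^3 - 4.26*w^2 + 5.95*w - 0.93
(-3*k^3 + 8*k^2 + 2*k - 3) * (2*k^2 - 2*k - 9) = -6*k^5 + 22*k^4 + 15*k^3 - 82*k^2 - 12*k + 27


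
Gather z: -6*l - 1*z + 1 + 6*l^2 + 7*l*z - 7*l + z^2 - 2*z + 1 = 6*l^2 - 13*l + z^2 + z*(7*l - 3) + 2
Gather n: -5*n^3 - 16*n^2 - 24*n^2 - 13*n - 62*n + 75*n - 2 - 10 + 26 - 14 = -5*n^3 - 40*n^2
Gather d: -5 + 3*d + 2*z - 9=3*d + 2*z - 14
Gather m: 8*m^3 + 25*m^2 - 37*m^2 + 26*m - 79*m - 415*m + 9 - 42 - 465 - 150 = 8*m^3 - 12*m^2 - 468*m - 648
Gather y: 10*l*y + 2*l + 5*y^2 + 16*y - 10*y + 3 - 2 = 2*l + 5*y^2 + y*(10*l + 6) + 1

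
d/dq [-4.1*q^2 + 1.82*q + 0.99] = 1.82 - 8.2*q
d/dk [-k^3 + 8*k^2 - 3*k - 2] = -3*k^2 + 16*k - 3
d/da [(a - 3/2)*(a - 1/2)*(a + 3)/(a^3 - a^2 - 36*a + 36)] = (-4*a^4 - 123*a^3 + 120*a^2 + 153*a - 216)/(2*(a^6 - 2*a^5 - 71*a^4 + 144*a^3 + 1224*a^2 - 2592*a + 1296))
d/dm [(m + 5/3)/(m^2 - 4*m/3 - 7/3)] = (-9*m^2 - 30*m - 1)/(9*m^4 - 24*m^3 - 26*m^2 + 56*m + 49)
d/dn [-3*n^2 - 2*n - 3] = -6*n - 2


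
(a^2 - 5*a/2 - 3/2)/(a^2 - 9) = (a + 1/2)/(a + 3)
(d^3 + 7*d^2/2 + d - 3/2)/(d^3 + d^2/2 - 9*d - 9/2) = (2*d^2 + d - 1)/(2*d^2 - 5*d - 3)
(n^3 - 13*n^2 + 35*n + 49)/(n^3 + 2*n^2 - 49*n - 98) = (n^2 - 6*n - 7)/(n^2 + 9*n + 14)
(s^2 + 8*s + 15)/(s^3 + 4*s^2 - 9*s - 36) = (s + 5)/(s^2 + s - 12)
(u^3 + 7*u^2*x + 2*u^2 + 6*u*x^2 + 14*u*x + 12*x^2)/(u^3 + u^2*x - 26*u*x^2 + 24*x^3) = (u^2 + u*x + 2*u + 2*x)/(u^2 - 5*u*x + 4*x^2)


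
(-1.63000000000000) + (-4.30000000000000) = -5.93000000000000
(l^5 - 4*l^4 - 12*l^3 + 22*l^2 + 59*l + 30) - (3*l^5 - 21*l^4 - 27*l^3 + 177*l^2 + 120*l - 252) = -2*l^5 + 17*l^4 + 15*l^3 - 155*l^2 - 61*l + 282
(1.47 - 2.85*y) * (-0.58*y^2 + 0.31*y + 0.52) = 1.653*y^3 - 1.7361*y^2 - 1.0263*y + 0.7644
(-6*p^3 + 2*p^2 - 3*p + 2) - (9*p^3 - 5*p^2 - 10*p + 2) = -15*p^3 + 7*p^2 + 7*p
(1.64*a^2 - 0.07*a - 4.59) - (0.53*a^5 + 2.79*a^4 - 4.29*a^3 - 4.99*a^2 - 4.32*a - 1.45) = -0.53*a^5 - 2.79*a^4 + 4.29*a^3 + 6.63*a^2 + 4.25*a - 3.14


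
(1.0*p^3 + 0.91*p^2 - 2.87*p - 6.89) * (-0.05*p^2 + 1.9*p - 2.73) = -0.05*p^5 + 1.8545*p^4 - 0.8575*p^3 - 7.5928*p^2 - 5.2559*p + 18.8097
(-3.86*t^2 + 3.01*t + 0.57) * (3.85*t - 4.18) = -14.861*t^3 + 27.7233*t^2 - 10.3873*t - 2.3826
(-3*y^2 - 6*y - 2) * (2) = -6*y^2 - 12*y - 4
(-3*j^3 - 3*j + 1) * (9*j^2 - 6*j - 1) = -27*j^5 + 18*j^4 - 24*j^3 + 27*j^2 - 3*j - 1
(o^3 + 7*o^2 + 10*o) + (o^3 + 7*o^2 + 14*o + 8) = 2*o^3 + 14*o^2 + 24*o + 8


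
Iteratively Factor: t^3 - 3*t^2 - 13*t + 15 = (t - 5)*(t^2 + 2*t - 3) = (t - 5)*(t + 3)*(t - 1)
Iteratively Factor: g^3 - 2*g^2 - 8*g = (g + 2)*(g^2 - 4*g) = g*(g + 2)*(g - 4)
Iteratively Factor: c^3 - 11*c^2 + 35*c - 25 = (c - 1)*(c^2 - 10*c + 25) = (c - 5)*(c - 1)*(c - 5)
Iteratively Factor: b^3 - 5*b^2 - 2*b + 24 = (b - 3)*(b^2 - 2*b - 8) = (b - 4)*(b - 3)*(b + 2)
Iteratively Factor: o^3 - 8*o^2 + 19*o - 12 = (o - 1)*(o^2 - 7*o + 12) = (o - 3)*(o - 1)*(o - 4)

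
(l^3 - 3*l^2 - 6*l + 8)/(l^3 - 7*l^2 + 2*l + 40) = (l - 1)/(l - 5)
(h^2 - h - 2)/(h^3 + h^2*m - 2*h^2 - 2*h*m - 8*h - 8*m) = (-h^2 + h + 2)/(-h^3 - h^2*m + 2*h^2 + 2*h*m + 8*h + 8*m)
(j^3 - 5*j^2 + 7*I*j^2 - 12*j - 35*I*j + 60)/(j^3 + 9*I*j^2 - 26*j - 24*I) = (j - 5)/(j + 2*I)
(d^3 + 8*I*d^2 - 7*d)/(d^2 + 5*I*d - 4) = d*(d + 7*I)/(d + 4*I)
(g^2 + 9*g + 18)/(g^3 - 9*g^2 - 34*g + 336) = (g + 3)/(g^2 - 15*g + 56)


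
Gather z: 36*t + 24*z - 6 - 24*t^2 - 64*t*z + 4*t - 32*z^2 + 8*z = -24*t^2 + 40*t - 32*z^2 + z*(32 - 64*t) - 6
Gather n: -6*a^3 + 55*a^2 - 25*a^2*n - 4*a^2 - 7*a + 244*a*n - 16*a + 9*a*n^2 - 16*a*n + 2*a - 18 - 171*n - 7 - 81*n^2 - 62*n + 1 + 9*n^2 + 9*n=-6*a^3 + 51*a^2 - 21*a + n^2*(9*a - 72) + n*(-25*a^2 + 228*a - 224) - 24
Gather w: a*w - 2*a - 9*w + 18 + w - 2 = -2*a + w*(a - 8) + 16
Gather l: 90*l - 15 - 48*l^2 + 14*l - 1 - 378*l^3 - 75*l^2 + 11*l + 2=-378*l^3 - 123*l^2 + 115*l - 14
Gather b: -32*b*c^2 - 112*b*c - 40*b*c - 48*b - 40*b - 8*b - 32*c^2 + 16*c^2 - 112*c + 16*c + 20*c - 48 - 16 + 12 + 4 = b*(-32*c^2 - 152*c - 96) - 16*c^2 - 76*c - 48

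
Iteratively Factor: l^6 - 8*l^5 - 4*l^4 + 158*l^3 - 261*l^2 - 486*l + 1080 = (l - 5)*(l^5 - 3*l^4 - 19*l^3 + 63*l^2 + 54*l - 216) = (l - 5)*(l + 2)*(l^4 - 5*l^3 - 9*l^2 + 81*l - 108) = (l - 5)*(l + 2)*(l + 4)*(l^3 - 9*l^2 + 27*l - 27) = (l - 5)*(l - 3)*(l + 2)*(l + 4)*(l^2 - 6*l + 9) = (l - 5)*(l - 3)^2*(l + 2)*(l + 4)*(l - 3)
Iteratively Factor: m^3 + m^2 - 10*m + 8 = (m - 1)*(m^2 + 2*m - 8) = (m - 1)*(m + 4)*(m - 2)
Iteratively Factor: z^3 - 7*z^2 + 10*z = (z - 5)*(z^2 - 2*z) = z*(z - 5)*(z - 2)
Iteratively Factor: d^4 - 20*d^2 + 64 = (d - 4)*(d^3 + 4*d^2 - 4*d - 16) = (d - 4)*(d - 2)*(d^2 + 6*d + 8) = (d - 4)*(d - 2)*(d + 2)*(d + 4)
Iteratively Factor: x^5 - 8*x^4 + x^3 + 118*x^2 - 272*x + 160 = (x - 2)*(x^4 - 6*x^3 - 11*x^2 + 96*x - 80) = (x - 2)*(x + 4)*(x^3 - 10*x^2 + 29*x - 20) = (x - 5)*(x - 2)*(x + 4)*(x^2 - 5*x + 4) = (x - 5)*(x - 4)*(x - 2)*(x + 4)*(x - 1)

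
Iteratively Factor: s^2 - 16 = (s + 4)*(s - 4)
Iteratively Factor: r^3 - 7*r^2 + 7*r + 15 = (r - 5)*(r^2 - 2*r - 3) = (r - 5)*(r - 3)*(r + 1)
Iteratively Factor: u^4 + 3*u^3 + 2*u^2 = (u)*(u^3 + 3*u^2 + 2*u) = u*(u + 1)*(u^2 + 2*u) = u^2*(u + 1)*(u + 2)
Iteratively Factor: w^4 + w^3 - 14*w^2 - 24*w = (w + 2)*(w^3 - w^2 - 12*w) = w*(w + 2)*(w^2 - w - 12) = w*(w - 4)*(w + 2)*(w + 3)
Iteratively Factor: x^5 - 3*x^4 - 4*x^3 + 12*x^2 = (x - 3)*(x^4 - 4*x^2) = x*(x - 3)*(x^3 - 4*x) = x*(x - 3)*(x + 2)*(x^2 - 2*x) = x^2*(x - 3)*(x + 2)*(x - 2)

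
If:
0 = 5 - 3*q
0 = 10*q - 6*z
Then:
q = 5/3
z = 25/9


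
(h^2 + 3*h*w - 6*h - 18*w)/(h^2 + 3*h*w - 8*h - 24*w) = (h - 6)/(h - 8)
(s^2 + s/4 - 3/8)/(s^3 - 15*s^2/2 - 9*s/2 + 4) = (s + 3/4)/(s^2 - 7*s - 8)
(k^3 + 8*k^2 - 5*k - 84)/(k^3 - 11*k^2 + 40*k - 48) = (k^2 + 11*k + 28)/(k^2 - 8*k + 16)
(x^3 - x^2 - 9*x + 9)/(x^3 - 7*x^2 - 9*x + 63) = (x - 1)/(x - 7)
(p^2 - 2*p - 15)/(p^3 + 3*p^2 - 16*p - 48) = (p - 5)/(p^2 - 16)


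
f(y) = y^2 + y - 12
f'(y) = 2*y + 1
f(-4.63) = 4.81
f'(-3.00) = -5.00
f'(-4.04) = -7.08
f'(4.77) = 10.54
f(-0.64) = -12.23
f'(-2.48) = -3.96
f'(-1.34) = -1.68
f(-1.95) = -10.15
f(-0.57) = -12.25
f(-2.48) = -8.33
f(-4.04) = 0.28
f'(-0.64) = -0.28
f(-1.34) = -11.54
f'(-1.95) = -2.90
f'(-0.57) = -0.14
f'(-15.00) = -29.00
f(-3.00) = -6.00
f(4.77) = 15.52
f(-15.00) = 198.00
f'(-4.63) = -8.26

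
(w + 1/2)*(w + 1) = w^2 + 3*w/2 + 1/2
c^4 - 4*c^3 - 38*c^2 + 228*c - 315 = (c - 5)*(c - 3)^2*(c + 7)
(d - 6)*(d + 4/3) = d^2 - 14*d/3 - 8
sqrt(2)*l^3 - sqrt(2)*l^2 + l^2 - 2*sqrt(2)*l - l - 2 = (l - 2)*(l + 1)*(sqrt(2)*l + 1)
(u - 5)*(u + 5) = u^2 - 25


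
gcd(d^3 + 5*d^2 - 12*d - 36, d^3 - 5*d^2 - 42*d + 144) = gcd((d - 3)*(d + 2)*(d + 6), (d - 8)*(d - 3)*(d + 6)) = d^2 + 3*d - 18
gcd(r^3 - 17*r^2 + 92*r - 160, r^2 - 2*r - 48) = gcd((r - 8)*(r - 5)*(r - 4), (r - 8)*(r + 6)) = r - 8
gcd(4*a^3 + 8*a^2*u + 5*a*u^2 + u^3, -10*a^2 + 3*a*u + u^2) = 1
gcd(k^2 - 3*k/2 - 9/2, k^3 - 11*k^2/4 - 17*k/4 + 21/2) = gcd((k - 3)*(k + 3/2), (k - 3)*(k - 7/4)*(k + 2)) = k - 3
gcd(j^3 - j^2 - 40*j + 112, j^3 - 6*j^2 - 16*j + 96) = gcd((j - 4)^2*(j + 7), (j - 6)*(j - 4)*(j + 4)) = j - 4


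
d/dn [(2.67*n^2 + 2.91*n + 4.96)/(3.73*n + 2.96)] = (9.9591*n^2 + 15.8064*n - 9.8872)/(13.9129*n^2 + 22.0816*n + 8.7616)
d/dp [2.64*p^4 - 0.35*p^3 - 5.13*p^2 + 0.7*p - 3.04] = 10.56*p^3 - 1.05*p^2 - 10.26*p + 0.7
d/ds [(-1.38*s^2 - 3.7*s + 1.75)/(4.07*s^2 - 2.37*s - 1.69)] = (18.3296*s^2 - 9.5806*s + 10.4005)/(16.5649*s^4 - 19.2918*s^3 - 8.1397*s^2 + 8.0106*s + 2.8561)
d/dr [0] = 0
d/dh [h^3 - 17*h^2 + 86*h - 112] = 3*h^2 - 34*h + 86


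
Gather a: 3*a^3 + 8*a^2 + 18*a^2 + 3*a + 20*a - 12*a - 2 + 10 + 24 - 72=3*a^3 + 26*a^2 + 11*a - 40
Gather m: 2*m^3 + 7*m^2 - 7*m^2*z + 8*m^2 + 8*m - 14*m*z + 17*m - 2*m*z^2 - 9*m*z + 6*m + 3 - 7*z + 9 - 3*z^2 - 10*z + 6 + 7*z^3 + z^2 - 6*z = 2*m^3 + m^2*(15 - 7*z) + m*(-2*z^2 - 23*z + 31) + 7*z^3 - 2*z^2 - 23*z + 18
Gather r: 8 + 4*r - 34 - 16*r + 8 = -12*r - 18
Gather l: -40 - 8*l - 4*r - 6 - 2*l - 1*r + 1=-10*l - 5*r - 45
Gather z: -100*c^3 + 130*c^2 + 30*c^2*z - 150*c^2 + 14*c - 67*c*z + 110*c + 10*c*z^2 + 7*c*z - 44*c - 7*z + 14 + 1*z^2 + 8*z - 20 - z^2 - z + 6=-100*c^3 - 20*c^2 + 10*c*z^2 + 80*c + z*(30*c^2 - 60*c)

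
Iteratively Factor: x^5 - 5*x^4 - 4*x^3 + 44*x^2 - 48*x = (x)*(x^4 - 5*x^3 - 4*x^2 + 44*x - 48) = x*(x - 2)*(x^3 - 3*x^2 - 10*x + 24) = x*(x - 4)*(x - 2)*(x^2 + x - 6) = x*(x - 4)*(x - 2)^2*(x + 3)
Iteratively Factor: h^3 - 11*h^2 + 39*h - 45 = (h - 5)*(h^2 - 6*h + 9) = (h - 5)*(h - 3)*(h - 3)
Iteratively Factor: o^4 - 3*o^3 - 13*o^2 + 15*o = (o - 5)*(o^3 + 2*o^2 - 3*o) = (o - 5)*(o - 1)*(o^2 + 3*o) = (o - 5)*(o - 1)*(o + 3)*(o)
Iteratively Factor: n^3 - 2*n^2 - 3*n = (n)*(n^2 - 2*n - 3) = n*(n + 1)*(n - 3)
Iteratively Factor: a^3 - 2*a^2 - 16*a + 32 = (a - 4)*(a^2 + 2*a - 8) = (a - 4)*(a + 4)*(a - 2)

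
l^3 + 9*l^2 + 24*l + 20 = (l + 2)^2*(l + 5)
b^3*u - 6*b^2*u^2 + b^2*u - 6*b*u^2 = b*(b - 6*u)*(b*u + u)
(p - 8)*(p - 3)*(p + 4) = p^3 - 7*p^2 - 20*p + 96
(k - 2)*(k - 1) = k^2 - 3*k + 2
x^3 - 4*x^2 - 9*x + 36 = (x - 4)*(x - 3)*(x + 3)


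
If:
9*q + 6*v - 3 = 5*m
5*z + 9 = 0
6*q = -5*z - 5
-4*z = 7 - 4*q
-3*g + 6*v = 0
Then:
No Solution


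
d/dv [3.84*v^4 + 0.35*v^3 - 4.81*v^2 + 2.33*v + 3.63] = 15.36*v^3 + 1.05*v^2 - 9.62*v + 2.33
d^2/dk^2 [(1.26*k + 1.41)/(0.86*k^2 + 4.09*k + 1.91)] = ((1.26*k + 1.41)*(1.72*k + 4.09)*(3.44*k + 8.18) - (6.5016*k + 12.732)*(0.86*k^2 + 4.09*k + 1.91))/(0.86*k^2 + 4.09*k + 1.91)^3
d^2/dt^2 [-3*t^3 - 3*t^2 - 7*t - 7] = -18*t - 6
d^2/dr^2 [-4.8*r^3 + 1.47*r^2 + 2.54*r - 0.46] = 2.94 - 28.8*r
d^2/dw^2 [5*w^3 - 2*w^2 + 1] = 30*w - 4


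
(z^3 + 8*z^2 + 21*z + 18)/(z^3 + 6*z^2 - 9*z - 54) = (z^2 + 5*z + 6)/(z^2 + 3*z - 18)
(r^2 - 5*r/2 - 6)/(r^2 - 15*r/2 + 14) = (2*r + 3)/(2*r - 7)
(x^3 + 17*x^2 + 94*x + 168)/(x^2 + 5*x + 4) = (x^2 + 13*x + 42)/(x + 1)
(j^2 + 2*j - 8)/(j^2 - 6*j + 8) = (j + 4)/(j - 4)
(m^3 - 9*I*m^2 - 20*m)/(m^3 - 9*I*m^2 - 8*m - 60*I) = m*(m - 4*I)/(m^2 - 4*I*m + 12)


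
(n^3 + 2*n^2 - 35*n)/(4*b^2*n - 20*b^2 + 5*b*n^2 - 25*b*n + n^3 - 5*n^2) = n*(n + 7)/(4*b^2 + 5*b*n + n^2)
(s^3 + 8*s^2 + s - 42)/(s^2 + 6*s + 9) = (s^2 + 5*s - 14)/(s + 3)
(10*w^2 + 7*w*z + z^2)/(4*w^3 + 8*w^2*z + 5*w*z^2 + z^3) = (5*w + z)/(2*w^2 + 3*w*z + z^2)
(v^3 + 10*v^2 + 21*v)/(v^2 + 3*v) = v + 7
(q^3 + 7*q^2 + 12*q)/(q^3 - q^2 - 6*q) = (q^2 + 7*q + 12)/(q^2 - q - 6)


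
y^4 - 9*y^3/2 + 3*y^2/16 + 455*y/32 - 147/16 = (y - 7/2)*(y - 2)*(y - 3/4)*(y + 7/4)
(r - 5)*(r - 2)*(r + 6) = r^3 - r^2 - 32*r + 60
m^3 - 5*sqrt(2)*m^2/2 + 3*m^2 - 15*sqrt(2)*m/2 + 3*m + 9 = (m + 3)*(m - 3*sqrt(2)/2)*(m - sqrt(2))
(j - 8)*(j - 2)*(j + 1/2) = j^3 - 19*j^2/2 + 11*j + 8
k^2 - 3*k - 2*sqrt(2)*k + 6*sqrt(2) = (k - 3)*(k - 2*sqrt(2))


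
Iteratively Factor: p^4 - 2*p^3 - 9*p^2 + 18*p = (p + 3)*(p^3 - 5*p^2 + 6*p) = (p - 2)*(p + 3)*(p^2 - 3*p) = p*(p - 2)*(p + 3)*(p - 3)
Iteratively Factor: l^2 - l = (l)*(l - 1)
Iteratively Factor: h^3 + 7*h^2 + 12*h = (h + 3)*(h^2 + 4*h) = h*(h + 3)*(h + 4)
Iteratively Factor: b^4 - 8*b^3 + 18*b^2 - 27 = (b - 3)*(b^3 - 5*b^2 + 3*b + 9) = (b - 3)^2*(b^2 - 2*b - 3) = (b - 3)^2*(b + 1)*(b - 3)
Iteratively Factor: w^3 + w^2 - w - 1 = (w + 1)*(w^2 - 1) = (w + 1)^2*(w - 1)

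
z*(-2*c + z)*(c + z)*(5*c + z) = -10*c^3*z - 7*c^2*z^2 + 4*c*z^3 + z^4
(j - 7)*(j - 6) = j^2 - 13*j + 42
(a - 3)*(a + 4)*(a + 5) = a^3 + 6*a^2 - 7*a - 60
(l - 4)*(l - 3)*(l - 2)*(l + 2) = l^4 - 7*l^3 + 8*l^2 + 28*l - 48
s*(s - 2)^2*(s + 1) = s^4 - 3*s^3 + 4*s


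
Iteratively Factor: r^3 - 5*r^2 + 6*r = (r)*(r^2 - 5*r + 6) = r*(r - 3)*(r - 2)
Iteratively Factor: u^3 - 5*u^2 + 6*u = (u - 3)*(u^2 - 2*u) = u*(u - 3)*(u - 2)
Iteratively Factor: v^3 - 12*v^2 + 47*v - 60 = (v - 4)*(v^2 - 8*v + 15) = (v - 4)*(v - 3)*(v - 5)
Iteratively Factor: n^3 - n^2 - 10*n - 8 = (n - 4)*(n^2 + 3*n + 2) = (n - 4)*(n + 2)*(n + 1)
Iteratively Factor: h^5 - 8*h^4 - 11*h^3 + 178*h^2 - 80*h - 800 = (h - 5)*(h^4 - 3*h^3 - 26*h^2 + 48*h + 160) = (h - 5)*(h - 4)*(h^3 + h^2 - 22*h - 40) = (h - 5)^2*(h - 4)*(h^2 + 6*h + 8) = (h - 5)^2*(h - 4)*(h + 2)*(h + 4)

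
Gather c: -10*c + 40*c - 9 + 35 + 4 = 30*c + 30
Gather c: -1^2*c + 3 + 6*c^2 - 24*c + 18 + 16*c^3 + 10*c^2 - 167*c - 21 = 16*c^3 + 16*c^2 - 192*c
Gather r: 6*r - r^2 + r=-r^2 + 7*r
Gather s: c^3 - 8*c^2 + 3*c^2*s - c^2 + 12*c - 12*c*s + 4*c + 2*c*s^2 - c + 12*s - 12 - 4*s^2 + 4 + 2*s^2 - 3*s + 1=c^3 - 9*c^2 + 15*c + s^2*(2*c - 2) + s*(3*c^2 - 12*c + 9) - 7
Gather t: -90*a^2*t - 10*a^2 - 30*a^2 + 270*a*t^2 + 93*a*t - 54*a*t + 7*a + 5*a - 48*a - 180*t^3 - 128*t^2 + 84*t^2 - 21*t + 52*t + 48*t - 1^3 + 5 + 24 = -40*a^2 - 36*a - 180*t^3 + t^2*(270*a - 44) + t*(-90*a^2 + 39*a + 79) + 28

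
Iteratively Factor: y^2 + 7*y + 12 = (y + 3)*(y + 4)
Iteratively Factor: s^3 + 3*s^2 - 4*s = (s)*(s^2 + 3*s - 4) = s*(s - 1)*(s + 4)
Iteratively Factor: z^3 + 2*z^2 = (z)*(z^2 + 2*z) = z^2*(z + 2)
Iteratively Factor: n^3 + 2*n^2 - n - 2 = (n + 1)*(n^2 + n - 2) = (n + 1)*(n + 2)*(n - 1)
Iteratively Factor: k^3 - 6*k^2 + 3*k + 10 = (k - 2)*(k^2 - 4*k - 5) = (k - 2)*(k + 1)*(k - 5)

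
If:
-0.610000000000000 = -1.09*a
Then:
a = 0.56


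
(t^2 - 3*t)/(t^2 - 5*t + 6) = t/(t - 2)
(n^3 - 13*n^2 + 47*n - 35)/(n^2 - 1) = (n^2 - 12*n + 35)/(n + 1)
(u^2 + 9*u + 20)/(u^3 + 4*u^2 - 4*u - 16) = (u + 5)/(u^2 - 4)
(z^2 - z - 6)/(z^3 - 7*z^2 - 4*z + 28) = (z - 3)/(z^2 - 9*z + 14)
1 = 1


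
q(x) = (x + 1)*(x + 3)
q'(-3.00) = -2.00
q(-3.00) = 0.00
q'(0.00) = 4.00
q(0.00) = 3.00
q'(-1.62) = 0.76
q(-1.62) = -0.86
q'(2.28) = 8.56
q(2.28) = 17.32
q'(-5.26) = -6.52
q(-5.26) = 9.63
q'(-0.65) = 2.70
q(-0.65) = 0.82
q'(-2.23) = -0.46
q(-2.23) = -0.95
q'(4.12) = 12.24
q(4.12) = 36.45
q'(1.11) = 6.22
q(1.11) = 8.67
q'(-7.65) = -11.30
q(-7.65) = 30.92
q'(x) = 2*x + 4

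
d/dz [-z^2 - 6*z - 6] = -2*z - 6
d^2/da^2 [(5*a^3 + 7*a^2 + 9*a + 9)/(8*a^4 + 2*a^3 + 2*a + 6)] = (80*a^9 + 336*a^8 + 948*a^7 + 1595*a^6 - 336*a^5 - 1173*a^4 - 1159*a^3 - 738*a^2 + 54*a + 45)/(64*a^12 + 48*a^11 + 12*a^10 + 49*a^9 + 168*a^8 + 75*a^7 + 21*a^6 + 75*a^5 + 126*a^4 + 28*a^3 + 9*a^2 + 27*a + 27)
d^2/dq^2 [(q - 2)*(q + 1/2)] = 2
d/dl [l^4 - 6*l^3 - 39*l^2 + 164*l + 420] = 4*l^3 - 18*l^2 - 78*l + 164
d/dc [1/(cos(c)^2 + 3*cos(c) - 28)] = (2*cos(c) + 3)*sin(c)/(cos(c)^2 + 3*cos(c) - 28)^2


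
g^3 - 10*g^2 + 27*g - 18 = (g - 6)*(g - 3)*(g - 1)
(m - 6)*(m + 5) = m^2 - m - 30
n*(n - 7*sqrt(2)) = n^2 - 7*sqrt(2)*n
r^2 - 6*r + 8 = (r - 4)*(r - 2)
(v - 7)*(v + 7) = v^2 - 49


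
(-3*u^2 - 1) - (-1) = -3*u^2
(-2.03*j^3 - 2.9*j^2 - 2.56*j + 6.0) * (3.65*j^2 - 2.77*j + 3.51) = -7.4095*j^5 - 4.9619*j^4 - 8.4363*j^3 + 18.8122*j^2 - 25.6056*j + 21.06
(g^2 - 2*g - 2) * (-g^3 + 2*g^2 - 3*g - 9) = -g^5 + 4*g^4 - 5*g^3 - 7*g^2 + 24*g + 18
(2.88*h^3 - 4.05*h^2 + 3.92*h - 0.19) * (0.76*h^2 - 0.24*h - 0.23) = 2.1888*h^5 - 3.7692*h^4 + 3.2888*h^3 - 0.1537*h^2 - 0.856*h + 0.0437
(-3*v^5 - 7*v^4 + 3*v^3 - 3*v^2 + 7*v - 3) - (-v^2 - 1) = -3*v^5 - 7*v^4 + 3*v^3 - 2*v^2 + 7*v - 2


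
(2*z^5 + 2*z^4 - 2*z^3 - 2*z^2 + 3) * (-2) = -4*z^5 - 4*z^4 + 4*z^3 + 4*z^2 - 6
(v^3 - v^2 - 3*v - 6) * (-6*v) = -6*v^4 + 6*v^3 + 18*v^2 + 36*v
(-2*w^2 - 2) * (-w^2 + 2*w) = 2*w^4 - 4*w^3 + 2*w^2 - 4*w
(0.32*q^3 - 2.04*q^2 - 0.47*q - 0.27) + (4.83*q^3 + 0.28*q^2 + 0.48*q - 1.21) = 5.15*q^3 - 1.76*q^2 + 0.01*q - 1.48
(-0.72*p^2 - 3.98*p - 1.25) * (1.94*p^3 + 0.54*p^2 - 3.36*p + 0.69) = -1.3968*p^5 - 8.11*p^4 - 2.155*p^3 + 12.201*p^2 + 1.4538*p - 0.8625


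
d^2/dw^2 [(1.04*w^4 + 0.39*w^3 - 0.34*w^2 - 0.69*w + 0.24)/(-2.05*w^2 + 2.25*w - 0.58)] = (-8.74120000000001*w^6 + 28.782*w^5 - 39.00936*w^4 + 27.62982*w^3 - 9.62173199999999*w^2 + 0.932364000000002*w + 0.170372)/(8.615125*w^6 - 28.366875*w^5 + 38.446725*w^4 - 27.442125*w^3 + 10.87761*w^2 - 2.2707*w + 0.195112)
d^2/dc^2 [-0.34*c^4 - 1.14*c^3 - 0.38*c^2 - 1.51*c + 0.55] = -4.08*c^2 - 6.84*c - 0.76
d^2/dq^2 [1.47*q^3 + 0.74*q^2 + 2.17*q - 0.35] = 8.82*q + 1.48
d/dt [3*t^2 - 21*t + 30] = 6*t - 21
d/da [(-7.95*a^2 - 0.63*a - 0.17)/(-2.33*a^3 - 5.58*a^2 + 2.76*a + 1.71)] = (-18.5235*a^4 - 2.9358*a^3 - 26.6457*a^2 - 29.0862*a - 0.6081)/(5.4289*a^6 + 26.0028*a^5 + 18.2748*a^4 - 38.7702*a^3 - 11.466*a^2 + 9.4392*a + 2.9241)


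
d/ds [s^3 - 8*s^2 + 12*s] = 3*s^2 - 16*s + 12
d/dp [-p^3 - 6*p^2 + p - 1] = -3*p^2 - 12*p + 1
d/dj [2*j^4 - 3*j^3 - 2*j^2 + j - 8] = 8*j^3 - 9*j^2 - 4*j + 1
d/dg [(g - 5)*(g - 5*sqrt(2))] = 2*g - 5*sqrt(2) - 5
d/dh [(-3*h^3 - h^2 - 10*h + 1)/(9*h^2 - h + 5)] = (-27*h^4 + 6*h^3 + 46*h^2 - 28*h - 49)/(81*h^4 - 18*h^3 + 91*h^2 - 10*h + 25)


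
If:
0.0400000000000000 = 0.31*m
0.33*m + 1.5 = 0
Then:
No Solution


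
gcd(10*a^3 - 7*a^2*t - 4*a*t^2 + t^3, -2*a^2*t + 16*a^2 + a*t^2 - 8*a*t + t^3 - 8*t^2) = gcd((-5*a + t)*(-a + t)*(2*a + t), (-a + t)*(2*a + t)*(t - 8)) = -2*a^2 + a*t + t^2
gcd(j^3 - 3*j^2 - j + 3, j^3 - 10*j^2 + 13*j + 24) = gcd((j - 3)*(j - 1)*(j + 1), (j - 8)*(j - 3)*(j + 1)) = j^2 - 2*j - 3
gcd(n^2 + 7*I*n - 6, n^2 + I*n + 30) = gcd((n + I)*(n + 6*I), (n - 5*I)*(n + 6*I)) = n + 6*I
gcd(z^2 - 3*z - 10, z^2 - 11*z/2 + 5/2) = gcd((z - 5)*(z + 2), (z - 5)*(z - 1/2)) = z - 5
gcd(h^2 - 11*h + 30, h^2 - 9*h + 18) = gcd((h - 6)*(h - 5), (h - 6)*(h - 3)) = h - 6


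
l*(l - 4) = l^2 - 4*l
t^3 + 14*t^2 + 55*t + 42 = (t + 1)*(t + 6)*(t + 7)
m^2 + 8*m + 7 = (m + 1)*(m + 7)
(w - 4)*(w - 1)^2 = w^3 - 6*w^2 + 9*w - 4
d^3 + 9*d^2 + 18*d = d*(d + 3)*(d + 6)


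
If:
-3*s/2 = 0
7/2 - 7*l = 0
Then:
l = 1/2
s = 0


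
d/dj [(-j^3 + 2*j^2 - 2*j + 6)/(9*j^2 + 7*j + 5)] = (-9*j^4 - 14*j^3 + 17*j^2 - 88*j - 52)/(81*j^4 + 126*j^3 + 139*j^2 + 70*j + 25)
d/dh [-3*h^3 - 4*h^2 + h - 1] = -9*h^2 - 8*h + 1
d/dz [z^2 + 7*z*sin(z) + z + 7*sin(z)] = 7*z*cos(z) + 2*z + 7*sqrt(2)*sin(z + pi/4) + 1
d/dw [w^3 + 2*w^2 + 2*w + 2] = 3*w^2 + 4*w + 2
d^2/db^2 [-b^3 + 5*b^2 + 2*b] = 10 - 6*b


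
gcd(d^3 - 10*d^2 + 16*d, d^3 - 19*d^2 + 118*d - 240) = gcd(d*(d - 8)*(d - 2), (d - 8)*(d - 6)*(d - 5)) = d - 8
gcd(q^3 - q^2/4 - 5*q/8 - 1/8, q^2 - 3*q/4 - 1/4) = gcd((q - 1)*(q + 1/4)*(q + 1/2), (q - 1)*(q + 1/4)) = q^2 - 3*q/4 - 1/4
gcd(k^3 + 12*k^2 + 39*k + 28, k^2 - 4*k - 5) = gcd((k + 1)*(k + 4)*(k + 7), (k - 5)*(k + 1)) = k + 1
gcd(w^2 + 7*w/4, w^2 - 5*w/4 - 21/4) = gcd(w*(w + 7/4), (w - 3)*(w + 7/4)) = w + 7/4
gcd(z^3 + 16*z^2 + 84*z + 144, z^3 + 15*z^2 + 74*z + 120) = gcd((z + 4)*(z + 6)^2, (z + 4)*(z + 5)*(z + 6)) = z^2 + 10*z + 24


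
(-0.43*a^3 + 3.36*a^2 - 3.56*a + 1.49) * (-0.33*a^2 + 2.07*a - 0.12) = 0.1419*a^5 - 1.9989*a^4 + 8.1816*a^3 - 8.2641*a^2 + 3.5115*a - 0.1788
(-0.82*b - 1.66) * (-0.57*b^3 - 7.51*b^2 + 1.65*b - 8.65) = 0.4674*b^4 + 7.1044*b^3 + 11.1136*b^2 + 4.354*b + 14.359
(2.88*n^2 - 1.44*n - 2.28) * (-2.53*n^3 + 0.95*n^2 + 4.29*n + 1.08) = -7.2864*n^5 + 6.3792*n^4 + 16.7556*n^3 - 5.2332*n^2 - 11.3364*n - 2.4624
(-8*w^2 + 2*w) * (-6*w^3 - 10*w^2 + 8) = 48*w^5 + 68*w^4 - 20*w^3 - 64*w^2 + 16*w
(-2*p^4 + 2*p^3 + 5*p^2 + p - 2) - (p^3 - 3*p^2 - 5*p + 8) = -2*p^4 + p^3 + 8*p^2 + 6*p - 10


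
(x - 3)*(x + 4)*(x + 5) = x^3 + 6*x^2 - 7*x - 60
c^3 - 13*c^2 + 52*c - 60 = (c - 6)*(c - 5)*(c - 2)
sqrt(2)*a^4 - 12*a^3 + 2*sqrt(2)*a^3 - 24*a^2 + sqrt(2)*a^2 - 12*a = a*(a + 1)*(a - 6*sqrt(2))*(sqrt(2)*a + sqrt(2))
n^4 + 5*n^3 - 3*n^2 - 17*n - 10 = (n - 2)*(n + 1)^2*(n + 5)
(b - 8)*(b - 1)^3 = b^4 - 11*b^3 + 27*b^2 - 25*b + 8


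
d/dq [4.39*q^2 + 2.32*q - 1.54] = 8.78*q + 2.32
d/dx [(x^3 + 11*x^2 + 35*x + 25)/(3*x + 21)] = 2*(x^3 + 16*x^2 + 77*x + 110)/(3*(x^2 + 14*x + 49))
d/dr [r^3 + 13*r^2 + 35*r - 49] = 3*r^2 + 26*r + 35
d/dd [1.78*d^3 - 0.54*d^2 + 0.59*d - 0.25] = 5.34*d^2 - 1.08*d + 0.59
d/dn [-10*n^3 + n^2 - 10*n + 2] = -30*n^2 + 2*n - 10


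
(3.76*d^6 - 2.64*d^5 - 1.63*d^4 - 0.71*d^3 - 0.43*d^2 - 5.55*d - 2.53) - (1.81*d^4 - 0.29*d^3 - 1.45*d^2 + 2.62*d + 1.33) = 3.76*d^6 - 2.64*d^5 - 3.44*d^4 - 0.42*d^3 + 1.02*d^2 - 8.17*d - 3.86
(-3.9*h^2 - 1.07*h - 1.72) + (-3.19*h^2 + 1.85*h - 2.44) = -7.09*h^2 + 0.78*h - 4.16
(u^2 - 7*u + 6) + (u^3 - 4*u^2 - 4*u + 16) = u^3 - 3*u^2 - 11*u + 22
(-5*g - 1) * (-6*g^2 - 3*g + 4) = 30*g^3 + 21*g^2 - 17*g - 4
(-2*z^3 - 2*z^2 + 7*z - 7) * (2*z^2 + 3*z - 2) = -4*z^5 - 10*z^4 + 12*z^3 + 11*z^2 - 35*z + 14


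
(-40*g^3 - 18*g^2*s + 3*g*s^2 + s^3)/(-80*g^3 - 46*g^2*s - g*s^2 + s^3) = (-4*g + s)/(-8*g + s)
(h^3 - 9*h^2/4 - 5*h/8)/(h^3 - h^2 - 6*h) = (-h^2 + 9*h/4 + 5/8)/(-h^2 + h + 6)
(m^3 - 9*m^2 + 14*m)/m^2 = m - 9 + 14/m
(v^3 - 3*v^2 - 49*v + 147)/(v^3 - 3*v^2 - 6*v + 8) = (v^3 - 3*v^2 - 49*v + 147)/(v^3 - 3*v^2 - 6*v + 8)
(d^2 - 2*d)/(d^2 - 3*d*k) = (d - 2)/(d - 3*k)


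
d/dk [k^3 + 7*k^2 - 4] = k*(3*k + 14)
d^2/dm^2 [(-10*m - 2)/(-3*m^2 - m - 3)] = 4*((5*m + 1)*(6*m + 1)^2 - (45*m + 8)*(3*m^2 + m + 3))/(3*m^2 + m + 3)^3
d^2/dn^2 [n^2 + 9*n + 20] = 2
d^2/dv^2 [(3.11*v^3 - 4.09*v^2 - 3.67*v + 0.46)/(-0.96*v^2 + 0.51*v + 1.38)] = (0.911393999999996*v^3 + 16.834068*v^2 - 5.012712*v + 8.953992)/(0.884736*v^6 - 1.410048*v^5 - 3.066336*v^4 + 3.921237*v^3 + 4.407858*v^2 - 2.913732*v - 2.628072)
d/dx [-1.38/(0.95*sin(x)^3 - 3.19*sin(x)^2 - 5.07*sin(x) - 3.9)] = (3.933*sin(x)^2 - 8.8044*sin(x) - 6.9966)*cos(x)/(-0.95*sin(x)^3 + 3.19*sin(x)^2 + 5.07*sin(x) + 3.9)^2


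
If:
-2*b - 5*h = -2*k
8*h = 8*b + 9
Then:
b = 2*k/7 - 45/56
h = 2*k/7 + 9/28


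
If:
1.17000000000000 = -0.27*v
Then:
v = -4.33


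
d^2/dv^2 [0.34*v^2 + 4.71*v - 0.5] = 0.680000000000000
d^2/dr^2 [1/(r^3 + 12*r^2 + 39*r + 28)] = 6*(-(r + 4)*(r^3 + 12*r^2 + 39*r + 28) + 3*(r^2 + 8*r + 13)^2)/(r^3 + 12*r^2 + 39*r + 28)^3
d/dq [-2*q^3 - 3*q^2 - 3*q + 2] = -6*q^2 - 6*q - 3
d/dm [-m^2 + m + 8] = 1 - 2*m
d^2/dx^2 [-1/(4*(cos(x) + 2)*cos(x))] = (2*(1 - cos(2*x))^2 - 15*cos(x) + 6*cos(2*x) + 3*cos(3*x) - 18)/(8*(cos(x) + 2)^3*cos(x)^3)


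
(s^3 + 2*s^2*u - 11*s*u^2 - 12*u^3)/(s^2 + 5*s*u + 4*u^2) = s - 3*u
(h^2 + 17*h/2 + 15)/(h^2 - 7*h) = (h^2 + 17*h/2 + 15)/(h*(h - 7))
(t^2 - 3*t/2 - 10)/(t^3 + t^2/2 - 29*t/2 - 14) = (2*t + 5)/(2*t^2 + 9*t + 7)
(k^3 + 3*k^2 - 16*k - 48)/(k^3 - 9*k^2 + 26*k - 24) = (k^2 + 7*k + 12)/(k^2 - 5*k + 6)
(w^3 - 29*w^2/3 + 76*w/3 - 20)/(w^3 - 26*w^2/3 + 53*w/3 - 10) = (w - 2)/(w - 1)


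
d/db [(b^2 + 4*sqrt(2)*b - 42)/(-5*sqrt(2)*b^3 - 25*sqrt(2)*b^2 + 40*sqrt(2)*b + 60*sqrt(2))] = (sqrt(2)*b^4 + 16*b^3 - 118*sqrt(2)*b^2 + 40*b^2 - 396*sqrt(2)*b + 96 + 336*sqrt(2))/(10*(b^6 + 10*b^5 + 9*b^4 - 104*b^3 - 56*b^2 + 192*b + 144))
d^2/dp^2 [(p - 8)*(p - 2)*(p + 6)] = 6*p - 8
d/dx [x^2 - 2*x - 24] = 2*x - 2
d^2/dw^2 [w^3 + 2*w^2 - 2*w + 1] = 6*w + 4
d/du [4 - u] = -1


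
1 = 1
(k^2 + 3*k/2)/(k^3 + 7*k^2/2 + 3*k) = 1/(k + 2)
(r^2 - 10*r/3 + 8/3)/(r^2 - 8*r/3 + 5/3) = (3*r^2 - 10*r + 8)/(3*r^2 - 8*r + 5)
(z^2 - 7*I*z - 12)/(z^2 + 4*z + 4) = (z^2 - 7*I*z - 12)/(z^2 + 4*z + 4)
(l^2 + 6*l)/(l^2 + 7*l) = (l + 6)/(l + 7)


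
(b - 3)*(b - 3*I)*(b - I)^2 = b^4 - 3*b^3 - 5*I*b^3 - 7*b^2 + 15*I*b^2 + 21*b + 3*I*b - 9*I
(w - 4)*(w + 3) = w^2 - w - 12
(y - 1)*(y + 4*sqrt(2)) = y^2 - y + 4*sqrt(2)*y - 4*sqrt(2)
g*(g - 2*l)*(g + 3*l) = g^3 + g^2*l - 6*g*l^2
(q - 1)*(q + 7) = q^2 + 6*q - 7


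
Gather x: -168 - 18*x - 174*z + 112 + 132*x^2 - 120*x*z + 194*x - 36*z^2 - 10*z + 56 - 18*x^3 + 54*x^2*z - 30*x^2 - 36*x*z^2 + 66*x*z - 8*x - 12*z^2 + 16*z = -18*x^3 + x^2*(54*z + 102) + x*(-36*z^2 - 54*z + 168) - 48*z^2 - 168*z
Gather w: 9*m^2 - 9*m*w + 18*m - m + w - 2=9*m^2 + 17*m + w*(1 - 9*m) - 2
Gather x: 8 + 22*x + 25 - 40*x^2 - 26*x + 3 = -40*x^2 - 4*x + 36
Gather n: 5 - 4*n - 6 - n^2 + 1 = -n^2 - 4*n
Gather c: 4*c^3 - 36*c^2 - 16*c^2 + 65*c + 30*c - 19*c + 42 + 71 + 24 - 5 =4*c^3 - 52*c^2 + 76*c + 132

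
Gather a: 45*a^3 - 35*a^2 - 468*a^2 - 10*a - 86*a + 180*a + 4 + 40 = 45*a^3 - 503*a^2 + 84*a + 44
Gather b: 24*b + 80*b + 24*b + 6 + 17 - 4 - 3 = 128*b + 16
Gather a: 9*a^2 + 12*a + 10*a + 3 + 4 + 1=9*a^2 + 22*a + 8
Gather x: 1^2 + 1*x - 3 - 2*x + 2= -x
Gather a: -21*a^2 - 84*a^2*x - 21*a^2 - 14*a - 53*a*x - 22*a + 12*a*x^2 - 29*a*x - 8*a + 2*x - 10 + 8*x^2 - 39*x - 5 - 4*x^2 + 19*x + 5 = a^2*(-84*x - 42) + a*(12*x^2 - 82*x - 44) + 4*x^2 - 18*x - 10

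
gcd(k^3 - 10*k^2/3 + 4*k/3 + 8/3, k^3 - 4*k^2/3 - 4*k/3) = k^2 - 4*k/3 - 4/3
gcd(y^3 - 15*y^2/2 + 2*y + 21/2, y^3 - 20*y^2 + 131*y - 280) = y - 7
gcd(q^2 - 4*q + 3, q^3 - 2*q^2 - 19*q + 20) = q - 1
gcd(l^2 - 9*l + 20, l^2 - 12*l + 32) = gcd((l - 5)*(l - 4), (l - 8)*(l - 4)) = l - 4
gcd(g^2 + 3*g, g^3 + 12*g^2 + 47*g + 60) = g + 3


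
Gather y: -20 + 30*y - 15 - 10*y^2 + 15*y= -10*y^2 + 45*y - 35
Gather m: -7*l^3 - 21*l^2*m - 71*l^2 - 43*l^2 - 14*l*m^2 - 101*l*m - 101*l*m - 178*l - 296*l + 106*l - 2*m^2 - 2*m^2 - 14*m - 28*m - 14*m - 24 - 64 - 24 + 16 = -7*l^3 - 114*l^2 - 368*l + m^2*(-14*l - 4) + m*(-21*l^2 - 202*l - 56) - 96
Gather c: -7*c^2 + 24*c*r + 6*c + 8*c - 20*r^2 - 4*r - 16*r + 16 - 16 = -7*c^2 + c*(24*r + 14) - 20*r^2 - 20*r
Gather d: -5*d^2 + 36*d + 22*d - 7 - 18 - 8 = -5*d^2 + 58*d - 33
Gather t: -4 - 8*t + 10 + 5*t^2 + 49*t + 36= 5*t^2 + 41*t + 42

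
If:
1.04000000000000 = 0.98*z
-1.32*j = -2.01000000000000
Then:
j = 1.52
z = 1.06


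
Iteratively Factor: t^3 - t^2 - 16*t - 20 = (t - 5)*(t^2 + 4*t + 4) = (t - 5)*(t + 2)*(t + 2)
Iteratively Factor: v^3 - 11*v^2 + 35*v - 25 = (v - 5)*(v^2 - 6*v + 5) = (v - 5)*(v - 1)*(v - 5)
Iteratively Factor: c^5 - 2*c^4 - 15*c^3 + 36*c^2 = (c)*(c^4 - 2*c^3 - 15*c^2 + 36*c) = c*(c + 4)*(c^3 - 6*c^2 + 9*c) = c*(c - 3)*(c + 4)*(c^2 - 3*c) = c*(c - 3)^2*(c + 4)*(c)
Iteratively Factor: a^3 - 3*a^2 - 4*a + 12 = (a - 2)*(a^2 - a - 6) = (a - 3)*(a - 2)*(a + 2)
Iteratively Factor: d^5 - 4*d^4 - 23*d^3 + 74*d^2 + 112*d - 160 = (d + 2)*(d^4 - 6*d^3 - 11*d^2 + 96*d - 80) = (d - 5)*(d + 2)*(d^3 - d^2 - 16*d + 16) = (d - 5)*(d - 4)*(d + 2)*(d^2 + 3*d - 4) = (d - 5)*(d - 4)*(d - 1)*(d + 2)*(d + 4)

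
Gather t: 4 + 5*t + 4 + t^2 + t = t^2 + 6*t + 8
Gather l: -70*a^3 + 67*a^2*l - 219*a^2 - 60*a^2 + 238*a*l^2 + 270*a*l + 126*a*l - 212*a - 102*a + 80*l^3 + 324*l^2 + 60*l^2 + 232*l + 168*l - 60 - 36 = -70*a^3 - 279*a^2 - 314*a + 80*l^3 + l^2*(238*a + 384) + l*(67*a^2 + 396*a + 400) - 96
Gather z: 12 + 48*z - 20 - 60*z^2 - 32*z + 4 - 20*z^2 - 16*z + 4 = -80*z^2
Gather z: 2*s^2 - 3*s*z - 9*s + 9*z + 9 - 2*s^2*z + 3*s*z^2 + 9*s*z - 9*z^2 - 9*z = 2*s^2 - 9*s + z^2*(3*s - 9) + z*(-2*s^2 + 6*s) + 9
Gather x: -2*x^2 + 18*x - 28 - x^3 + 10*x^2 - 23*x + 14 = -x^3 + 8*x^2 - 5*x - 14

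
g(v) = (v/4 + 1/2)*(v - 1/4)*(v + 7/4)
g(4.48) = 42.69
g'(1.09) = 3.44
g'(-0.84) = -0.30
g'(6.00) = 38.14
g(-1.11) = -0.19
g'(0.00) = 0.64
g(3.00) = 16.33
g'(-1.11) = -0.38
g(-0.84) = -0.29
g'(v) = (v/4 + 1/2)*(v - 1/4) + (v/4 + 1/2)*(v + 7/4) + (v - 1/4)*(v + 7/4)/4 = 3*v^2/4 + 7*v/4 + 41/64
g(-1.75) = 0.00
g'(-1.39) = -0.34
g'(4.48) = 23.53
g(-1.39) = -0.09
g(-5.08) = -13.67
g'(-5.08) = 11.11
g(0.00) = -0.22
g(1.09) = 1.84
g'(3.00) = 12.64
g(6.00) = 89.12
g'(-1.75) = -0.12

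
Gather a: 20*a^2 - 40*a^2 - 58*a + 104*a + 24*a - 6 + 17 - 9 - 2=-20*a^2 + 70*a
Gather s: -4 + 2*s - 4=2*s - 8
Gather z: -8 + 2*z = 2*z - 8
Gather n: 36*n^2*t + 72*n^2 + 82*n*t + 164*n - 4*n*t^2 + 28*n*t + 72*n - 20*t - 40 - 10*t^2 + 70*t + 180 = n^2*(36*t + 72) + n*(-4*t^2 + 110*t + 236) - 10*t^2 + 50*t + 140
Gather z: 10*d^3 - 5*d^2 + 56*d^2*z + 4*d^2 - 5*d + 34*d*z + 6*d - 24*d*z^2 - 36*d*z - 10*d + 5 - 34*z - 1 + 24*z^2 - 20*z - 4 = 10*d^3 - d^2 - 9*d + z^2*(24 - 24*d) + z*(56*d^2 - 2*d - 54)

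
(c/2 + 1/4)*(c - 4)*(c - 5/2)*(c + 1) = c^4/2 - 5*c^3/2 + 3*c^2/8 + 47*c/8 + 5/2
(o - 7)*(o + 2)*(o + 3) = o^3 - 2*o^2 - 29*o - 42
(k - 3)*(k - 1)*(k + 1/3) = k^3 - 11*k^2/3 + 5*k/3 + 1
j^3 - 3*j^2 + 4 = (j - 2)^2*(j + 1)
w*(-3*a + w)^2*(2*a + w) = 18*a^3*w - 3*a^2*w^2 - 4*a*w^3 + w^4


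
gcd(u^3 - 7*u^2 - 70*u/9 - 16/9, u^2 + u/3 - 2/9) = u + 2/3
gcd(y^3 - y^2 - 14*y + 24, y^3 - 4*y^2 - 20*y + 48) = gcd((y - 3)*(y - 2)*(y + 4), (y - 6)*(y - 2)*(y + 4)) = y^2 + 2*y - 8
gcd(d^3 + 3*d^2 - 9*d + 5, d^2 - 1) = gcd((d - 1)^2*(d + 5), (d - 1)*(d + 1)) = d - 1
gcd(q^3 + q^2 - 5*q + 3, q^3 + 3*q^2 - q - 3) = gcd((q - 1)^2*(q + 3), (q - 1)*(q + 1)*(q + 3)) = q^2 + 2*q - 3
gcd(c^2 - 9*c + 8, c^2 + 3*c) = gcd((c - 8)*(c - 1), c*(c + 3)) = 1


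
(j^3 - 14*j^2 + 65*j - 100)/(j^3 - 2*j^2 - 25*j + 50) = (j^2 - 9*j + 20)/(j^2 + 3*j - 10)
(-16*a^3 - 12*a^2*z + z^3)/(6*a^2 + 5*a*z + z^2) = (-8*a^2 - 2*a*z + z^2)/(3*a + z)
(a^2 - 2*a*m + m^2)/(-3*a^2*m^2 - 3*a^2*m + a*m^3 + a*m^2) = (-a^2 + 2*a*m - m^2)/(a*m*(3*a*m + 3*a - m^2 - m))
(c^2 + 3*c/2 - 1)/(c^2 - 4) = (c - 1/2)/(c - 2)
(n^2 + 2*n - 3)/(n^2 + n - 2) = (n + 3)/(n + 2)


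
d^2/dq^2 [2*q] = 0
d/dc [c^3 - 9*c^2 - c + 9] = 3*c^2 - 18*c - 1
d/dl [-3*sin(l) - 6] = -3*cos(l)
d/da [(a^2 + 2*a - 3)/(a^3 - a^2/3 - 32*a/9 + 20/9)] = 9*(-9*a^4 - 36*a^3 + 55*a^2 + 22*a - 56)/(81*a^6 - 54*a^5 - 567*a^4 + 552*a^3 + 904*a^2 - 1280*a + 400)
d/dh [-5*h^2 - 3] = -10*h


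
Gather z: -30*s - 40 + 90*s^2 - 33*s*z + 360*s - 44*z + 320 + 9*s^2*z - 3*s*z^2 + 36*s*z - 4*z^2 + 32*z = 90*s^2 + 330*s + z^2*(-3*s - 4) + z*(9*s^2 + 3*s - 12) + 280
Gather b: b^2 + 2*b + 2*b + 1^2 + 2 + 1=b^2 + 4*b + 4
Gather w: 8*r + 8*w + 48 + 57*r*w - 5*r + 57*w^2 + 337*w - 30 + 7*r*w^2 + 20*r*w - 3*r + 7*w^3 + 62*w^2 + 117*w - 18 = 7*w^3 + w^2*(7*r + 119) + w*(77*r + 462)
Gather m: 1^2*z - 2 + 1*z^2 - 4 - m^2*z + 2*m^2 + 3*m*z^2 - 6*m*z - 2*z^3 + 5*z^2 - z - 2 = m^2*(2 - z) + m*(3*z^2 - 6*z) - 2*z^3 + 6*z^2 - 8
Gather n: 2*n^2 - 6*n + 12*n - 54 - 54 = 2*n^2 + 6*n - 108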